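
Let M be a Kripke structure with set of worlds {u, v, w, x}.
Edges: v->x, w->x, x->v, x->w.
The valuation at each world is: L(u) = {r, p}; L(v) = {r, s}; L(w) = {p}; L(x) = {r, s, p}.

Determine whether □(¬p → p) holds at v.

Yes

At v: □(¬p → p) requires ¬p → p at every successor {x}.
  At x: ¬p → p is true.
So □(¬p → p) is true at v.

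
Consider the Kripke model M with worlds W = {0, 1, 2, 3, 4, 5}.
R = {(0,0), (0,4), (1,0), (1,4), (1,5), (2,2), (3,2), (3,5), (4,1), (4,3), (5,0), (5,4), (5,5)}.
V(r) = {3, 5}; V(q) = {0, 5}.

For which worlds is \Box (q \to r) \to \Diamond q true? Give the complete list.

0, 1, 3, 5

Let φ = \Box (q \to r) \to \Diamond q. Evaluate φ at each world:
  0 (successors {0, 4}): φ is true.
  1 (successors {0, 4, 5}): φ is true.
  2 (successors {2}): φ is false.
  3 (successors {2, 5}): φ is true.
  4 (successors {1, 3}): φ is false.
  5 (successors {0, 4, 5}): φ is true.
For instance, at 3:
  At 3: \Box (q \to r) is true, \Diamond q is true, so \Box (q \to r) \to \Diamond q is true.
    At 3: \Box (q \to r) requires q \to r at every successor {2, 5}.
      At 2: q \to r is true.
      At 5: q \to r is true.
    So \Box (q \to r) is true at 3.
    At 3: \Diamond q requires q at some successor in {2, 5}.
      q holds at 5, so \Diamond q is true at 3.
Satisfying worlds: {0, 1, 3, 5}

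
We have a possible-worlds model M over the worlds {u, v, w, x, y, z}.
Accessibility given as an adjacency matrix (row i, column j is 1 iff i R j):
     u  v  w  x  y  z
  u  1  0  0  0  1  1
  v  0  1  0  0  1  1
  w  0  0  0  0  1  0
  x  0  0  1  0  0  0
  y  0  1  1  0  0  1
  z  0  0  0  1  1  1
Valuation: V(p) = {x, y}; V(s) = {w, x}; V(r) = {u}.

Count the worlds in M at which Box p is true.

1

Let φ = Box p. Evaluate φ at each world:
  u (successors {u, y, z}): φ is false.
  v (successors {v, y, z}): φ is false.
  w (successors {y}): φ is true.
  x (successors {w}): φ is false.
  y (successors {v, w, z}): φ is false.
  z (successors {x, y, z}): φ is false.
For instance, at w:
  At w: Box p requires p at every successor {y}.
    At y: p is true.
  So Box p is true at w.
Satisfying worlds: {w}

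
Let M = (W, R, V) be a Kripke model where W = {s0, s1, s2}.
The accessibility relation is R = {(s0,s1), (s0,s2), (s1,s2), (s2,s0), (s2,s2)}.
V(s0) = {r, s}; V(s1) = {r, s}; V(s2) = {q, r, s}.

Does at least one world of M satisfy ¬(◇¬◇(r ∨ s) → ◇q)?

Let φ = ¬(◇¬◇(r ∨ s) → ◇q). Evaluate φ at each world:
  s0 (successors {s1, s2}): φ is false.
  s1 (successors {s2}): φ is false.
  s2 (successors {s0, s2}): φ is false.
For instance, at s0:
  At s0: ◇¬◇(r ∨ s) → ◇q is true, so ¬(◇¬◇(r ∨ s) → ◇q) is false.
    At s0: ◇¬◇(r ∨ s) is false, ◇q is true, so ◇¬◇(r ∨ s) → ◇q is true.
      At s0: ◇¬◇(r ∨ s) requires ¬◇(r ∨ s) at some successor in {s1, s2}.
        At s1: ¬◇(r ∨ s) is false.
        At s2: ¬◇(r ∨ s) is false.
      So ◇¬◇(r ∨ s) is false at s0.
      At s0: ◇q requires q at some successor in {s1, s2}.
        q holds at s2, so ◇q is true at s0.

No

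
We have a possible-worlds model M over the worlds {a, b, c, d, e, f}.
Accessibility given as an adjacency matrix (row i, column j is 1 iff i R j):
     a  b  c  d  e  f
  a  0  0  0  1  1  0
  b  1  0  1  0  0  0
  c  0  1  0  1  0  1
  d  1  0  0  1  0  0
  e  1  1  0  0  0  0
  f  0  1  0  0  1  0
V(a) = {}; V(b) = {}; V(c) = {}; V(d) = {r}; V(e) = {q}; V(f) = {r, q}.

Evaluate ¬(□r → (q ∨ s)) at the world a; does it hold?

No

Recall that □ψ holds at a world iff ψ holds at every accessible world, and ◇ψ holds iff ψ holds at some accessible world.
At a: □r → (q ∨ s) is true, so ¬(□r → (q ∨ s)) is false.
  At a: □r is false, q ∨ s is false, so □r → (q ∨ s) is true.
    At a: □r requires r at every successor {d, e}.
      r fails at e, so □r is false at a.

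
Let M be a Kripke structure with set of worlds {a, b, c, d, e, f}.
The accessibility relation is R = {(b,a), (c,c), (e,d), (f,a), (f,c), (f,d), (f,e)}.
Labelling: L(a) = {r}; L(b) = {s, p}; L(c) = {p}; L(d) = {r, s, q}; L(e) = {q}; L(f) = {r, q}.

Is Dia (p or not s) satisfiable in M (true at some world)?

Let φ = Dia (p or not s). Evaluate φ at each world:
  a (successors ∅): φ is false.
  b (successors {a}): φ is true.
  c (successors {c}): φ is true.
  d (successors ∅): φ is false.
  e (successors {d}): φ is false.
  f (successors {a, c, d, e}): φ is true.
Detail at b (witness):
  At b: Dia (p or not s) requires p or not s at some successor in {a}.
    p or not s holds at a, so Dia (p or not s) is true at b.

Yes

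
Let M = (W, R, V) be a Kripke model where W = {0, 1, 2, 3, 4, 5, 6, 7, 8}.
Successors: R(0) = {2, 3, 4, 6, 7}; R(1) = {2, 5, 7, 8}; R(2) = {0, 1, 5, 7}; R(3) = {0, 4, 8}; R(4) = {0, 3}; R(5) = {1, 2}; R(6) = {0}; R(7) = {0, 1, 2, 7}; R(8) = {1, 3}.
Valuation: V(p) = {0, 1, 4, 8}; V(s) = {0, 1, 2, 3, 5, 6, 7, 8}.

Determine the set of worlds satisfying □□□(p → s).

Let φ = □□□(p → s). Evaluate φ at each world:
  0 (successors {2, 3, 4, 6, 7}): φ is false.
  1 (successors {2, 5, 7, 8}): φ is false.
  2 (successors {0, 1, 5, 7}): φ is false.
  3 (successors {0, 4, 8}): φ is false.
  4 (successors {0, 3}): φ is false.
  5 (successors {1, 2}): φ is false.
  6 (successors {0}): φ is false.
  7 (successors {0, 1, 2, 7}): φ is false.
  8 (successors {1, 3}): φ is false.
For instance, at 6:
  At 6: □□□(p → s) requires □□(p → s) at every successor {0}.
    □□(p → s) fails at 0, so □□□(p → s) is false at 6.
      At 0: □□(p → s) requires □(p → s) at every successor {2, 3, 4, 6, 7}.
        □(p → s) fails at 3, so □□(p → s) is false at 0.
Satisfying worlds: none.

none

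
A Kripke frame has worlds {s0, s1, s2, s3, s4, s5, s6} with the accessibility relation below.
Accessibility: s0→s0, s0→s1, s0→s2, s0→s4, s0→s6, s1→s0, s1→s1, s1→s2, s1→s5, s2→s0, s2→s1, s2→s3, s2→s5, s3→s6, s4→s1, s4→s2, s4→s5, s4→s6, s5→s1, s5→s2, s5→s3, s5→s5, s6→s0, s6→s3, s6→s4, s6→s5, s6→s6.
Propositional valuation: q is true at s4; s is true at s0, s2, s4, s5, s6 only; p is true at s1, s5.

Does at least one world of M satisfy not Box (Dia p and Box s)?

Let φ = not Box (Dia p and Box s). Evaluate φ at each world:
  s0 (successors {s0, s1, s2, s4, s6}): φ is true.
  s1 (successors {s0, s1, s2, s5}): φ is true.
  s2 (successors {s0, s1, s3, s5}): φ is true.
  s3 (successors {s6}): φ is true.
  s4 (successors {s1, s2, s5, s6}): φ is true.
  s5 (successors {s1, s2, s3, s5}): φ is true.
  s6 (successors {s0, s3, s4, s5, s6}): φ is true.
Detail at s0 (witness):
  At s0: Box (Dia p and Box s) is false, so not Box (Dia p and Box s) is true.
    At s0: Box (Dia p and Box s) requires Dia p and Box s at every successor {s0, s1, s2, s4, s6}.
      Dia p and Box s fails at s0, so Box (Dia p and Box s) is false at s0.

Yes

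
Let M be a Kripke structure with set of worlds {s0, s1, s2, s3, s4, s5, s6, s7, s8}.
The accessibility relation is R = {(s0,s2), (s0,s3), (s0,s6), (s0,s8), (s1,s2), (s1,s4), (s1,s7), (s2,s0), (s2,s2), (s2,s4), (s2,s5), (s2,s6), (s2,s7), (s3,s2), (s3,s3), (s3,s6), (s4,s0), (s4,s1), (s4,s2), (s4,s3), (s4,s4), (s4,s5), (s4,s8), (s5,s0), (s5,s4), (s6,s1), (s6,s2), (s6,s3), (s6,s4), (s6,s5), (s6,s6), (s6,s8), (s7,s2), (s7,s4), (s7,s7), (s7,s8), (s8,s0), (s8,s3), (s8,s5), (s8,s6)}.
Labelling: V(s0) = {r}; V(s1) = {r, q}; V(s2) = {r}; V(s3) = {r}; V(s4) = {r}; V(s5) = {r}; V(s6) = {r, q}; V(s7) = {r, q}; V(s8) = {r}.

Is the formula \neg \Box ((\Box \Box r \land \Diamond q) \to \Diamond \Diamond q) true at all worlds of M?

No

Let φ = \neg \Box ((\Box \Box r \land \Diamond q) \to \Diamond \Diamond q). Evaluate φ at each world:
  s0 (successors {s2, s3, s6, s8}): φ is false.
  s1 (successors {s2, s4, s7}): φ is false.
  s2 (successors {s0, s2, s4, s5, s6, s7}): φ is false.
  s3 (successors {s2, s3, s6}): φ is false.
  s4 (successors {s0, s1, s2, s3, s4, s5, s8}): φ is false.
  s5 (successors {s0, s4}): φ is false.
  s6 (successors {s1, s2, s3, s4, s5, s6, s8}): φ is false.
  s7 (successors {s2, s4, s7, s8}): φ is false.
  s8 (successors {s0, s3, s5, s6}): φ is false.
Detail at s0 (counterexample):
  At s0: \Box ((\Box \Box r \land \Diamond q) \to \Diamond \Diamond q) is true, so \neg \Box ((\Box \Box r \land \Diamond q) \to \Diamond \Diamond q) is false.
    At s0: \Box ((\Box \Box r \land \Diamond q) \to \Diamond \Diamond q) requires (\Box \Box r \land \Diamond q) \to \Diamond \Diamond q at every successor {s2, s3, s6, s8}.
      At s2: (\Box \Box r \land \Diamond q) \to \Diamond \Diamond q is true.
      At s3: (\Box \Box r \land \Diamond q) \to \Diamond \Diamond q is true.
      At s6: (\Box \Box r \land \Diamond q) \to \Diamond \Diamond q is true.
      At s8: (\Box \Box r \land \Diamond q) \to \Diamond \Diamond q is true.
    So \Box ((\Box \Box r \land \Diamond q) \to \Diamond \Diamond q) is true at s0.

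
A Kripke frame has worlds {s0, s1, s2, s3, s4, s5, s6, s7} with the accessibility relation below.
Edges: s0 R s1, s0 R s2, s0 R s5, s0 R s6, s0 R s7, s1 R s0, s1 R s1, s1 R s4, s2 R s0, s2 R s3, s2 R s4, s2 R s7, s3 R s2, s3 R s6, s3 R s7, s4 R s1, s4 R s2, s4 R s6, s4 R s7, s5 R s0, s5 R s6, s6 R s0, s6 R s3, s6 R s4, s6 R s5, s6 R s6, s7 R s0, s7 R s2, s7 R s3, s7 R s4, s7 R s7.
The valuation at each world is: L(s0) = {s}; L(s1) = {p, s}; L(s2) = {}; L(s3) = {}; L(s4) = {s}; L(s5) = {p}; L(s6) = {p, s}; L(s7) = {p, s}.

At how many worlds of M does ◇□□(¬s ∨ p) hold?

Let φ = ◇□□(¬s ∨ p). Evaluate φ at each world:
  s0 (successors {s1, s2, s5, s6, s7}): φ is false.
  s1 (successors {s0, s1, s4}): φ is false.
  s2 (successors {s0, s3, s4, s7}): φ is false.
  s3 (successors {s2, s6, s7}): φ is false.
  s4 (successors {s1, s2, s6, s7}): φ is false.
  s5 (successors {s0, s6}): φ is false.
  s6 (successors {s0, s3, s4, s5, s6}): φ is false.
  s7 (successors {s0, s2, s3, s4, s7}): φ is false.
For instance, at s6:
  At s6: ◇□□(¬s ∨ p) requires □□(¬s ∨ p) at some successor in {s0, s3, s4, s5, s6}.
    At s0: □□(¬s ∨ p) is false.
    At s3: □□(¬s ∨ p) is false.
    At s4: □□(¬s ∨ p) is false.
    At s5: □□(¬s ∨ p) is false.
    At s6: □□(¬s ∨ p) is false.
  So ◇□□(¬s ∨ p) is false at s6.
Satisfying worlds: none.

0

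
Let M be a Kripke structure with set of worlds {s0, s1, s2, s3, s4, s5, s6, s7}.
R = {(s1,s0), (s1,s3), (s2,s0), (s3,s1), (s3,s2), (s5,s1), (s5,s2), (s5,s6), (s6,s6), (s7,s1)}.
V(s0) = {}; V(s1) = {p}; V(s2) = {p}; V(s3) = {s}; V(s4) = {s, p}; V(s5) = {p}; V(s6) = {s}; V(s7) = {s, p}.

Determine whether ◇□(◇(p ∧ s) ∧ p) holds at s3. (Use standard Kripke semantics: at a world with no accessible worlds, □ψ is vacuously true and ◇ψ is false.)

No

At s3: ◇□(◇(p ∧ s) ∧ p) requires □(◇(p ∧ s) ∧ p) at some successor in {s1, s2}.
  At s1: □(◇(p ∧ s) ∧ p) is false.
  At s2: □(◇(p ∧ s) ∧ p) is false.
So ◇□(◇(p ∧ s) ∧ p) is false at s3.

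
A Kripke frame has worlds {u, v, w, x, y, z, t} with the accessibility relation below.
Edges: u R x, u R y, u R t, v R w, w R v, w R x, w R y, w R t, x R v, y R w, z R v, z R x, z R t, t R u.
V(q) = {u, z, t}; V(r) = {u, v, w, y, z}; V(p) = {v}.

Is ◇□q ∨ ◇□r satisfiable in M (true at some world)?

Yes

Recall that □ψ holds at a world iff ψ holds at every accessible world, and ◇ψ holds iff ψ holds at some accessible world.
Let φ = ◇□q ∨ ◇□r. Evaluate φ at each world:
  u (successors {x, y, t}): φ is true.
  v (successors {w}): φ is false.
  w (successors {v, x, y, t}): φ is true.
  x (successors {v}): φ is true.
  y (successors {w}): φ is false.
  z (successors {v, x, t}): φ is true.
  t (successors {u}): φ is false.
Detail at u (witness):
  At u: ◇□q is true, ◇□r is true, so ◇□q ∨ ◇□r is true.
    At u: ◇□q requires □q at some successor in {x, y, t}.
      □q holds at t, so ◇□q is true at u.
    At u: ◇□r requires □r at some successor in {x, y, t}.
      □r holds at x, so ◇□r is true at u.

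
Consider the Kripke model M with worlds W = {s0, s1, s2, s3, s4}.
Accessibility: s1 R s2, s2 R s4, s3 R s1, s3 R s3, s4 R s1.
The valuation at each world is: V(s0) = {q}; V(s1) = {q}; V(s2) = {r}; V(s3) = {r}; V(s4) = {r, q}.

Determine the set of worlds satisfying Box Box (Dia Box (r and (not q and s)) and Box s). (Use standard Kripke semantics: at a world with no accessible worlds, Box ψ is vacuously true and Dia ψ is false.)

s0

Let φ = Box Box (Dia Box (r and (not q and s)) and Box s). Evaluate φ at each world:
  s0 (successors ∅): φ is true.
  s1 (successors {s2}): φ is false.
  s2 (successors {s4}): φ is false.
  s3 (successors {s1, s3}): φ is false.
  s4 (successors {s1}): φ is false.
For instance, at s4:
  At s4: Box Box (Dia Box (r and (not q and s)) and Box s) requires Box (Dia Box (r and (not q and s)) and Box s) at every successor {s1}.
    Box (Dia Box (r and (not q and s)) and Box s) fails at s1, so Box Box (Dia Box (r and (not q and s)) and Box s) is false at s4.
      At s1: Box (Dia Box (r and (not q and s)) and Box s) requires Dia Box (r and (not q and s)) and Box s at every successor {s2}.
        Dia Box (r and (not q and s)) and Box s fails at s2, so Box (Dia Box (r and (not q and s)) and Box s) is false at s1.
Satisfying worlds: {s0}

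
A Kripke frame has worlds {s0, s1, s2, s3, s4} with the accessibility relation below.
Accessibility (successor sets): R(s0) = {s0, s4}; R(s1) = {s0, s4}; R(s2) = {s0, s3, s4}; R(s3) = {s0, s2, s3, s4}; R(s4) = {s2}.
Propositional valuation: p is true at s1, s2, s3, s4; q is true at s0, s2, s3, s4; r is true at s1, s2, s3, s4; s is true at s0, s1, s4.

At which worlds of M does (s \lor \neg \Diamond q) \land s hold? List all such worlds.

Recall that \Diamond ψ holds at a world iff ψ holds at some accessible world.
Let φ = (s \lor \neg \Diamond q) \land s. Evaluate φ at each world:
  s0 (successors {s0, s4}): φ is true.
  s1 (successors {s0, s4}): φ is true.
  s2 (successors {s0, s3, s4}): φ is false.
  s3 (successors {s0, s2, s3, s4}): φ is false.
  s4 (successors {s2}): φ is true.
For instance, at s4:
  At s4: s \lor \neg \Diamond q is true, s is true, so (s \lor \neg \Diamond q) \land s is true.
    At s4: s is true, \neg \Diamond q is false, so s \lor \neg \Diamond q is true.
      At s4: \Diamond q is true, so \neg \Diamond q is false.
Satisfying worlds: {s0, s1, s4}

s0, s1, s4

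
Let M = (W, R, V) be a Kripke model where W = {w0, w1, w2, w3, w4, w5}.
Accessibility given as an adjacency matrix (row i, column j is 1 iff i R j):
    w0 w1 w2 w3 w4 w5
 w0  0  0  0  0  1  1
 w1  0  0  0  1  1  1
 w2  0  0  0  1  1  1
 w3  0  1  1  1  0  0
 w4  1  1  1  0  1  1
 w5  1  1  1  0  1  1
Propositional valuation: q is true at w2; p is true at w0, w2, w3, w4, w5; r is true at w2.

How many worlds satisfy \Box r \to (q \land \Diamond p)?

Let φ = \Box r \to (q \land \Diamond p). Evaluate φ at each world:
  w0 (successors {w4, w5}): φ is true.
  w1 (successors {w3, w4, w5}): φ is true.
  w2 (successors {w3, w4, w5}): φ is true.
  w3 (successors {w1, w2, w3}): φ is true.
  w4 (successors {w0, w1, w2, w4, w5}): φ is true.
  w5 (successors {w0, w1, w2, w4, w5}): φ is true.
For instance, at w0:
  At w0: \Box r is false, q \land \Diamond p is false, so \Box r \to (q \land \Diamond p) is true.
    At w0: \Box r requires r at every successor {w4, w5}.
      r fails at w4, so \Box r is false at w0.
    At w0: q is false, \Diamond p is true, so q \land \Diamond p is false.
      At w0: \Diamond p requires p at some successor in {w4, w5}.
        p holds at w4, so \Diamond p is true at w0.
Satisfying worlds: {w0, w1, w2, w3, w4, w5}

6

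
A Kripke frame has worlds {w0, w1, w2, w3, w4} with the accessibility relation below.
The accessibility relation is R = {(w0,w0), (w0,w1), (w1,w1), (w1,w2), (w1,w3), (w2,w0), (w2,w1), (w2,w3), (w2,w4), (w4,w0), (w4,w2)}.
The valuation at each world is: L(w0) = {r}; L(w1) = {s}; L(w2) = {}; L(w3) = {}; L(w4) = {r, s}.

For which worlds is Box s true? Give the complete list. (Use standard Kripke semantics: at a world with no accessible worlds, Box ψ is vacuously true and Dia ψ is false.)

w3

Let φ = Box s. Evaluate φ at each world:
  w0 (successors {w0, w1}): φ is false.
  w1 (successors {w1, w2, w3}): φ is false.
  w2 (successors {w0, w1, w3, w4}): φ is false.
  w3 (successors ∅): φ is true.
  w4 (successors {w0, w2}): φ is false.
For instance, at w4:
  At w4: Box s requires s at every successor {w0, w2}.
    s fails at w0, so Box s is false at w4.
Satisfying worlds: {w3}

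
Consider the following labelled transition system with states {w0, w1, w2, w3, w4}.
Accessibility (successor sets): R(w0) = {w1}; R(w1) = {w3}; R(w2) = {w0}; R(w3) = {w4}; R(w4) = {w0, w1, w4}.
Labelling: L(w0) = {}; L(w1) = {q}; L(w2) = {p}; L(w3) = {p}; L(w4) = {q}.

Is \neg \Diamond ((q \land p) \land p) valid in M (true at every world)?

Yes

Recall that \Diamond ψ holds at a world iff ψ holds at some accessible world.
Let φ = \neg \Diamond ((q \land p) \land p). Evaluate φ at each world:
  w0 (successors {w1}): φ is true.
  w1 (successors {w3}): φ is true.
  w2 (successors {w0}): φ is true.
  w3 (successors {w4}): φ is true.
  w4 (successors {w0, w1, w4}): φ is true.
For instance, at w1:
  At w1: \Diamond ((q \land p) \land p) is false, so \neg \Diamond ((q \land p) \land p) is true.
    At w1: \Diamond ((q \land p) \land p) requires (q \land p) \land p at some successor in {w3}.
      At w3: (q \land p) \land p is false.
    So \Diamond ((q \land p) \land p) is false at w1.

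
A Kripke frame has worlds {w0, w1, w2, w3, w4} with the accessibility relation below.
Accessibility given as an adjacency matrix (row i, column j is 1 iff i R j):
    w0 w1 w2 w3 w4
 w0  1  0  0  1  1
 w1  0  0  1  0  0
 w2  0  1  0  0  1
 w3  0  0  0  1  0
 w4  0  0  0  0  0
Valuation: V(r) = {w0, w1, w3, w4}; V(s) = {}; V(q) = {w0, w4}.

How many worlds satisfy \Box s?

Let φ = \Box s. Evaluate φ at each world:
  w0 (successors {w0, w3, w4}): φ is false.
  w1 (successors {w2}): φ is false.
  w2 (successors {w1, w4}): φ is false.
  w3 (successors {w3}): φ is false.
  w4 (successors ∅): φ is true.
For instance, at w2:
  At w2: \Box s requires s at every successor {w1, w4}.
    s fails at w1, so \Box s is false at w2.
Satisfying worlds: {w4}

1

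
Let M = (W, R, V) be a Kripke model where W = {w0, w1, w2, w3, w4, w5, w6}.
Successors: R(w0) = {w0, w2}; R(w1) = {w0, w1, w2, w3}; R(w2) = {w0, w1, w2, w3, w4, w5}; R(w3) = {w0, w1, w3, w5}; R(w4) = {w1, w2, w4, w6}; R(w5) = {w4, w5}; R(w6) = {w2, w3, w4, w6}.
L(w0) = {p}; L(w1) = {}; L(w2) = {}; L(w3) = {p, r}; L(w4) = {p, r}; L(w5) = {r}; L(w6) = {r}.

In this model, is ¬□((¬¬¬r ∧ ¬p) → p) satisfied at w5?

Recall that □ψ holds at a world iff ψ holds at every accessible world, and ◇ψ holds iff ψ holds at some accessible world.
At w5: □((¬¬¬r ∧ ¬p) → p) is true, so ¬□((¬¬¬r ∧ ¬p) → p) is false.
  At w5: □((¬¬¬r ∧ ¬p) → p) requires (¬¬¬r ∧ ¬p) → p at every successor {w4, w5}.
    At w4: (¬¬¬r ∧ ¬p) → p is true.
    At w5: (¬¬¬r ∧ ¬p) → p is true.
  So □((¬¬¬r ∧ ¬p) → p) is true at w5.

No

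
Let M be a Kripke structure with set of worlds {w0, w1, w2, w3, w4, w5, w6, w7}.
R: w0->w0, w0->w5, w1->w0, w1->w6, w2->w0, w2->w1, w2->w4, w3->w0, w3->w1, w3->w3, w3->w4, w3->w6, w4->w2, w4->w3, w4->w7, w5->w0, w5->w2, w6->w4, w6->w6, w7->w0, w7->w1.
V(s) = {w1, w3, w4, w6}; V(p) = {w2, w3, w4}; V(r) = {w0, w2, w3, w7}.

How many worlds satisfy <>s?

6

Let φ = <>s. Evaluate φ at each world:
  w0 (successors {w0, w5}): φ is false.
  w1 (successors {w0, w6}): φ is true.
  w2 (successors {w0, w1, w4}): φ is true.
  w3 (successors {w0, w1, w3, w4, w6}): φ is true.
  w4 (successors {w2, w3, w7}): φ is true.
  w5 (successors {w0, w2}): φ is false.
  w6 (successors {w4, w6}): φ is true.
  w7 (successors {w0, w1}): φ is true.
For instance, at w7:
  At w7: <>s requires s at some successor in {w0, w1}.
    s holds at w1, so <>s is true at w7.
Satisfying worlds: {w1, w2, w3, w4, w6, w7}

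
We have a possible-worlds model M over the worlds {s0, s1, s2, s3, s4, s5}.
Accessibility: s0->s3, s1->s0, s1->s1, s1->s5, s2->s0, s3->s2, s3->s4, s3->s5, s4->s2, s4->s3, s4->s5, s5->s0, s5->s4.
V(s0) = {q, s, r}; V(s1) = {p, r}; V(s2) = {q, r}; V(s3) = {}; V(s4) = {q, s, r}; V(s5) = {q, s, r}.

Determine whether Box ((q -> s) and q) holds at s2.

At s2: Box ((q -> s) and q) requires (q -> s) and q at every successor {s0}.
  At s0: (q -> s) and q is true.
So Box ((q -> s) and q) is true at s2.

Yes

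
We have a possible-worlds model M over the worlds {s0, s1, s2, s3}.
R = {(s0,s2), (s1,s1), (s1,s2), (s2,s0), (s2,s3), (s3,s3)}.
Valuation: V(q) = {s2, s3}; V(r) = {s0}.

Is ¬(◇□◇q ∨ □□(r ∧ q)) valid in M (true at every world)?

No

Let φ = ¬(◇□◇q ∨ □□(r ∧ q)). Evaluate φ at each world:
  s0 (successors {s2}): φ is false.
  s1 (successors {s1, s2}): φ is false.
  s2 (successors {s0, s3}): φ is false.
  s3 (successors {s3}): φ is false.
Detail at s0 (counterexample):
  At s0: ◇□◇q ∨ □□(r ∧ q) is true, so ¬(◇□◇q ∨ □□(r ∧ q)) is false.
    At s0: ◇□◇q is true, □□(r ∧ q) is false, so ◇□◇q ∨ □□(r ∧ q) is true.
      At s0: ◇□◇q requires □◇q at some successor in {s2}.
        □◇q holds at s2, so ◇□◇q is true at s0.
      At s0: □□(r ∧ q) requires □(r ∧ q) at every successor {s2}.
        □(r ∧ q) fails at s2, so □□(r ∧ q) is false at s0.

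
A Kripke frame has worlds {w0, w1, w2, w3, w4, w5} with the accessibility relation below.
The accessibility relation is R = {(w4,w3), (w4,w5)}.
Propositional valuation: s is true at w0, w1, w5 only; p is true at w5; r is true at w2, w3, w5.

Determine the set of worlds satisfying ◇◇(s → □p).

none

Let φ = ◇◇(s → □p). Evaluate φ at each world:
  w0 (successors ∅): φ is false.
  w1 (successors ∅): φ is false.
  w2 (successors ∅): φ is false.
  w3 (successors ∅): φ is false.
  w4 (successors {w3, w5}): φ is false.
  w5 (successors ∅): φ is false.
For instance, at w4:
  At w4: ◇◇(s → □p) requires ◇(s → □p) at some successor in {w3, w5}.
    At w3: ◇(s → □p) is false.
    At w5: ◇(s → □p) is false.
  So ◇◇(s → □p) is false at w4.
Satisfying worlds: none.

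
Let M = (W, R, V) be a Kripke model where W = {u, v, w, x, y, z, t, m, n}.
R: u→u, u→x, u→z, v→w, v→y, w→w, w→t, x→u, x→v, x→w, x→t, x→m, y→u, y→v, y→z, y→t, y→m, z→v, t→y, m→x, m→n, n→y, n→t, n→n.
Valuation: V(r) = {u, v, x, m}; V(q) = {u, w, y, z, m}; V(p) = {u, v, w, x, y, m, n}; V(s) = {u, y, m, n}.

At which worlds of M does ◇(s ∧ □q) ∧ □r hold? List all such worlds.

Let φ = ◇(s ∧ □q) ∧ □r. Evaluate φ at each world:
  u (successors {u, x, z}): φ is false.
  v (successors {w, y}): φ is false.
  w (successors {w, t}): φ is false.
  x (successors {u, v, w, t, m}): φ is false.
  y (successors {u, v, z, t, m}): φ is false.
  z (successors {v}): φ is false.
  t (successors {y}): φ is false.
  m (successors {x, n}): φ is false.
  n (successors {y, t, n}): φ is false.
For instance, at u:
  At u: ◇(s ∧ □q) is false, □r is false, so ◇(s ∧ □q) ∧ □r is false.
    At u: ◇(s ∧ □q) requires s ∧ □q at some successor in {u, x, z}.
      At u: s ∧ □q is false.
      At x: s ∧ □q is false.
      At z: s ∧ □q is false.
    So ◇(s ∧ □q) is false at u.
    At u: □r requires r at every successor {u, x, z}.
      r fails at z, so □r is false at u.
Satisfying worlds: none.

none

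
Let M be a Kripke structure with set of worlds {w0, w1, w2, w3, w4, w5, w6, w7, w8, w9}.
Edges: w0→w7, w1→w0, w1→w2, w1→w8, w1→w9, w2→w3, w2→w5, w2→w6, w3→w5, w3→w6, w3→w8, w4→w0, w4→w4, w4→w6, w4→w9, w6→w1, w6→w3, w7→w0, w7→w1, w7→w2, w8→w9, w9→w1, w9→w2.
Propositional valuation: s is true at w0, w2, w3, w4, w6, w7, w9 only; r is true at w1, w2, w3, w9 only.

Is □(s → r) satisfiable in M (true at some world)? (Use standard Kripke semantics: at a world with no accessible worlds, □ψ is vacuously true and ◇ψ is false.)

Let φ = □(s → r). Evaluate φ at each world:
  w0 (successors {w7}): φ is false.
  w1 (successors {w0, w2, w8, w9}): φ is false.
  w2 (successors {w3, w5, w6}): φ is false.
  w3 (successors {w5, w6, w8}): φ is false.
  w4 (successors {w0, w4, w6, w9}): φ is false.
  w5 (successors ∅): φ is true.
  w6 (successors {w1, w3}): φ is true.
  w7 (successors {w0, w1, w2}): φ is false.
  w8 (successors {w9}): φ is true.
  w9 (successors {w1, w2}): φ is true.
Detail at w5 (witness):
  At w5: no accessible worlds, so □(s → r) holds vacuously.

Yes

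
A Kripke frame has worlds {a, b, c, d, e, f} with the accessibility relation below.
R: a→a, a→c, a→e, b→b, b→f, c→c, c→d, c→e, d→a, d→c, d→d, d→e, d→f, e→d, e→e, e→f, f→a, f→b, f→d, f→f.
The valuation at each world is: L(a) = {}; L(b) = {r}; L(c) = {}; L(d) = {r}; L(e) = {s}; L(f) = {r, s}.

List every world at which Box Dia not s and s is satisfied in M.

Let φ = Box Dia not s and s. Evaluate φ at each world:
  a (successors {a, c, e}): φ is false.
  b (successors {b, f}): φ is false.
  c (successors {c, d, e}): φ is false.
  d (successors {a, c, d, e, f}): φ is false.
  e (successors {d, e, f}): φ is true.
  f (successors {a, b, d, f}): φ is true.
For instance, at c:
  At c: Box Dia not s is true, s is false, so Box Dia not s and s is false.
    At c: Box Dia not s requires Dia not s at every successor {c, d, e}.
      At c: Dia not s is true.
      At d: Dia not s is true.
      At e: Dia not s is true.
    So Box Dia not s is true at c.
Satisfying worlds: {e, f}

e, f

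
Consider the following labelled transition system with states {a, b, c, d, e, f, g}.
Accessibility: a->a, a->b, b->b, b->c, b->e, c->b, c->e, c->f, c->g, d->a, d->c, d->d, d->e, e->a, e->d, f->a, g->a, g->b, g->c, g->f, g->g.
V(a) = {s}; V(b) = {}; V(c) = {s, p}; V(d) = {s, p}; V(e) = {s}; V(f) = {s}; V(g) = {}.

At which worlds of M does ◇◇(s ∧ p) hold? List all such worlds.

Let φ = ◇◇(s ∧ p). Evaluate φ at each world:
  a (successors {a, b}): φ is true.
  b (successors {b, c, e}): φ is true.
  c (successors {b, e, f, g}): φ is true.
  d (successors {a, c, d, e}): φ is true.
  e (successors {a, d}): φ is true.
  f (successors {a}): φ is false.
  g (successors {a, b, c, f, g}): φ is true.
For instance, at f:
  At f: ◇◇(s ∧ p) requires ◇(s ∧ p) at some successor in {a}.
    At a: ◇(s ∧ p) is false.
  So ◇◇(s ∧ p) is false at f.
Satisfying worlds: {a, b, c, d, e, g}

a, b, c, d, e, g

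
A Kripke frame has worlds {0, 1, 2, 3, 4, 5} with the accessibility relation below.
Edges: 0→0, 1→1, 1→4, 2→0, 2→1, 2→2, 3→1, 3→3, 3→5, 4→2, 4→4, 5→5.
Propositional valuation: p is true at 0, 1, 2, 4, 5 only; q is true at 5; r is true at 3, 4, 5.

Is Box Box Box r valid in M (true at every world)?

Let φ = Box Box Box r. Evaluate φ at each world:
  0 (successors {0}): φ is false.
  1 (successors {1, 4}): φ is false.
  2 (successors {0, 1, 2}): φ is false.
  3 (successors {1, 3, 5}): φ is false.
  4 (successors {2, 4}): φ is false.
  5 (successors {5}): φ is true.
Detail at 0 (counterexample):
  At 0: Box Box Box r requires Box Box r at every successor {0}.
    Box Box r fails at 0, so Box Box Box r is false at 0.
      At 0: Box Box r requires Box r at every successor {0}.
        Box r fails at 0, so Box Box r is false at 0.

No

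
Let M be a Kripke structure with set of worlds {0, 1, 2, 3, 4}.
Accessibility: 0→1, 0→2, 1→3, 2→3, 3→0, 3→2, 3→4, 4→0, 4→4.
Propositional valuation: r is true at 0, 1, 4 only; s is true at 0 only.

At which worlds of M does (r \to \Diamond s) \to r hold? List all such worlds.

Let φ = (r \to \Diamond s) \to r. Evaluate φ at each world:
  0 (successors {1, 2}): φ is true.
  1 (successors {3}): φ is true.
  2 (successors {3}): φ is false.
  3 (successors {0, 2, 4}): φ is false.
  4 (successors {0, 4}): φ is true.
For instance, at 2:
  At 2: r \to \Diamond s is true, r is false, so (r \to \Diamond s) \to r is false.
    At 2: r is false, \Diamond s is false, so r \to \Diamond s is true.
      At 2: \Diamond s requires s at some successor in {3}.
        At 3: s is false.
      So \Diamond s is false at 2.
Satisfying worlds: {0, 1, 4}

0, 1, 4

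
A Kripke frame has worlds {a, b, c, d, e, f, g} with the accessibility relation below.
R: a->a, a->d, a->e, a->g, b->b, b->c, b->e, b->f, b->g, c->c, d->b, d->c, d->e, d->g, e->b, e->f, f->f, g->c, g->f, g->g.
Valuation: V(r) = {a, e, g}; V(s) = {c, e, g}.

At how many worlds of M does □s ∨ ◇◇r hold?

6

Let φ = □s ∨ ◇◇r. Evaluate φ at each world:
  a (successors {a, d, e, g}): φ is true.
  b (successors {b, c, e, f, g}): φ is true.
  c (successors {c}): φ is true.
  d (successors {b, c, e, g}): φ is true.
  e (successors {b, f}): φ is true.
  f (successors {f}): φ is false.
  g (successors {c, f, g}): φ is true.
For instance, at c:
  At c: □s is true, ◇◇r is false, so □s ∨ ◇◇r is true.
    At c: □s requires s at every successor {c}.
      At c: s is true.
    So □s is true at c.
    At c: ◇◇r requires ◇r at some successor in {c}.
      At c: ◇r is false.
    So ◇◇r is false at c.
Satisfying worlds: {a, b, c, d, e, g}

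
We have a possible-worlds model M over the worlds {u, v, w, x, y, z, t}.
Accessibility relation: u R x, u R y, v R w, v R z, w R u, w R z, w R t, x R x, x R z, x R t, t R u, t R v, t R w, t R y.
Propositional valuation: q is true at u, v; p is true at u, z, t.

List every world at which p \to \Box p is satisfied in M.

v, w, x, y, z

Recall that \Box ψ holds at a world iff ψ holds at every accessible world, and \Diamond ψ holds iff ψ holds at some accessible world.
Let φ = p \to \Box p. Evaluate φ at each world:
  u (successors {x, y}): φ is false.
  v (successors {w, z}): φ is true.
  w (successors {u, z, t}): φ is true.
  x (successors {x, z, t}): φ is true.
  y (successors ∅): φ is true.
  z (successors ∅): φ is true.
  t (successors {u, v, w, y}): φ is false.
For instance, at v:
  At v: p is false, \Box p is false, so p \to \Box p is true.
    At v: \Box p requires p at every successor {w, z}.
      p fails at w, so \Box p is false at v.
Satisfying worlds: {v, w, x, y, z}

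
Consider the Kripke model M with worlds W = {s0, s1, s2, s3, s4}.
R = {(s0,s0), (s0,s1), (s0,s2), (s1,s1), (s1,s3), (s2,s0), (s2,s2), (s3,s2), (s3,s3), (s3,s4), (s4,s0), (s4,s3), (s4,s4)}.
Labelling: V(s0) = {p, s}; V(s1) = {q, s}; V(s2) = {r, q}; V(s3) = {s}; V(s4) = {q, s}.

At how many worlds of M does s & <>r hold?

2

Let φ = s & <>r. Evaluate φ at each world:
  s0 (successors {s0, s1, s2}): φ is true.
  s1 (successors {s1, s3}): φ is false.
  s2 (successors {s0, s2}): φ is false.
  s3 (successors {s2, s3, s4}): φ is true.
  s4 (successors {s0, s3, s4}): φ is false.
For instance, at s0:
  At s0: s is true, <>r is true, so s & <>r is true.
    At s0: <>r requires r at some successor in {s0, s1, s2}.
      r holds at s2, so <>r is true at s0.
Satisfying worlds: {s0, s3}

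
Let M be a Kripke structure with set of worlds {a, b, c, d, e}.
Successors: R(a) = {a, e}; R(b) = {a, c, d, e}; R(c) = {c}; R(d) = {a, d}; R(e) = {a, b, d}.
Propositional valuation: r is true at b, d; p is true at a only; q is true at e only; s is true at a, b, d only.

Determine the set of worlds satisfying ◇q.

a, b

Recall that ◇ψ holds at a world iff ψ holds at some accessible world.
Let φ = ◇q. Evaluate φ at each world:
  a (successors {a, e}): φ is true.
  b (successors {a, c, d, e}): φ is true.
  c (successors {c}): φ is false.
  d (successors {a, d}): φ is false.
  e (successors {a, b, d}): φ is false.
For instance, at b:
  At b: ◇q requires q at some successor in {a, c, d, e}.
    q holds at e, so ◇q is true at b.
Satisfying worlds: {a, b}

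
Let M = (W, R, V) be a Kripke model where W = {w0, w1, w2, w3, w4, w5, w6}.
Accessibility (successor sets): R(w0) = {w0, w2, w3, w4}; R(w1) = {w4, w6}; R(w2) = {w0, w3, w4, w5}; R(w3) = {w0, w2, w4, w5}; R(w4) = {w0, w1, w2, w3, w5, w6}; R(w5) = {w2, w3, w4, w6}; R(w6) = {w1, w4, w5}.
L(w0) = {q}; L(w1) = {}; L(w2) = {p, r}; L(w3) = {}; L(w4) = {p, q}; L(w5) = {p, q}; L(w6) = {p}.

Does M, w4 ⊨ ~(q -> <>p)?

No

At w4: q -> <>p is true, so ~(q -> <>p) is false.
  At w4: q is true, <>p is true, so q -> <>p is true.
    At w4: <>p requires p at some successor in {w0, w1, w2, w3, w5, w6}.
      p holds at w2, so <>p is true at w4.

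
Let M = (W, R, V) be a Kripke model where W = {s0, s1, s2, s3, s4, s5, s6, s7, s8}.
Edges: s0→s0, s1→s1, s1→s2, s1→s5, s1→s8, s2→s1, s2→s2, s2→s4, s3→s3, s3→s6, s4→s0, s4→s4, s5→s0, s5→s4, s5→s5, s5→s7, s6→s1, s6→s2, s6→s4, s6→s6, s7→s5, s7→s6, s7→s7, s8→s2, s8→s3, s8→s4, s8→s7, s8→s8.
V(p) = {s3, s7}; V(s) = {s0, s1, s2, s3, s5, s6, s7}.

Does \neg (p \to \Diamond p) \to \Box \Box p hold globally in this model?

Recall that \Box ψ holds at a world iff ψ holds at every accessible world, and \Diamond ψ holds iff ψ holds at some accessible world.
Let φ = \neg (p \to \Diamond p) \to \Box \Box p. Evaluate φ at each world:
  s0 (successors {s0}): φ is true.
  s1 (successors {s1, s2, s5, s8}): φ is true.
  s2 (successors {s1, s2, s4}): φ is true.
  s3 (successors {s3, s6}): φ is true.
  s4 (successors {s0, s4}): φ is true.
  s5 (successors {s0, s4, s5, s7}): φ is true.
  s6 (successors {s1, s2, s4, s6}): φ is true.
  s7 (successors {s5, s6, s7}): φ is true.
  s8 (successors {s2, s3, s4, s7, s8}): φ is true.
For instance, at s1:
  At s1: \neg (p \to \Diamond p) is false, \Box \Box p is false, so \neg (p \to \Diamond p) \to \Box \Box p is true.
    At s1: p \to \Diamond p is true, so \neg (p \to \Diamond p) is false.
      At s1: p is false, \Diamond p is false, so p \to \Diamond p is true.
    At s1: \Box \Box p requires \Box p at every successor {s1, s2, s5, s8}.
      \Box p fails at s1, so \Box \Box p is false at s1.

Yes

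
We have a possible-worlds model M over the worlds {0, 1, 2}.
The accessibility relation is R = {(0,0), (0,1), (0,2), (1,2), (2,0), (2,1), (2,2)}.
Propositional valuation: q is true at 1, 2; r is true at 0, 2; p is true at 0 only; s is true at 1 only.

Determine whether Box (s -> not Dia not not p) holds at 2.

Recall that Box ψ holds at a world iff ψ holds at every accessible world, and Dia ψ holds iff ψ holds at some accessible world.
At 2: Box (s -> not Dia not not p) requires s -> not Dia not not p at every successor {0, 1, 2}.
    At 0: s is false, not Dia not not p is false, so s -> not Dia not not p is true.
      At 0: Dia not not p is true, so not Dia not not p is false.
    At 1: s is true, not Dia not not p is true, so s -> not Dia not not p is true.
      At 1: Dia not not p is false, so not Dia not not p is true.
    At 2: s is false, not Dia not not p is false, so s -> not Dia not not p is true.
      At 2: Dia not not p is true, so not Dia not not p is false.
So Box (s -> not Dia not not p) is true at 2.

Yes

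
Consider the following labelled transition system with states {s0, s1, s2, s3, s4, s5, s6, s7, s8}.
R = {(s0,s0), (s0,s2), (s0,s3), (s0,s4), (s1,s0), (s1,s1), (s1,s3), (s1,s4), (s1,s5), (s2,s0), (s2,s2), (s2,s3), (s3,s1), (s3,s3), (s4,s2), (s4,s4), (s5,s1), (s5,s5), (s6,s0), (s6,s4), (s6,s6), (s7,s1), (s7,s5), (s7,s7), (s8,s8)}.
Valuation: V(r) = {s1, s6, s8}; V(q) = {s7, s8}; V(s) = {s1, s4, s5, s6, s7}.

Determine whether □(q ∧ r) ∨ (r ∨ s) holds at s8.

Yes

At s8: □(q ∧ r) is true, r ∨ s is true, so □(q ∧ r) ∨ (r ∨ s) is true.
  At s8: □(q ∧ r) requires q ∧ r at every successor {s8}.
    At s8: q ∧ r is true.
  So □(q ∧ r) is true at s8.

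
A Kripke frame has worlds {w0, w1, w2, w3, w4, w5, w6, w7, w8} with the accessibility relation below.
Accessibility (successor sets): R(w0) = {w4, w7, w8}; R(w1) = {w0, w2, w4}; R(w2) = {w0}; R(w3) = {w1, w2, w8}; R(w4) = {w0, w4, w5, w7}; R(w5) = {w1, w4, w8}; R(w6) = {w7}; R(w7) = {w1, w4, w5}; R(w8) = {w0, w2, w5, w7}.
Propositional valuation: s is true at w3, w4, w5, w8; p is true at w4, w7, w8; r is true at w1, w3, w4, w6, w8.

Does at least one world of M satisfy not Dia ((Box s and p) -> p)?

No

Let φ = not Dia ((Box s and p) -> p). Evaluate φ at each world:
  w0 (successors {w4, w7, w8}): φ is false.
  w1 (successors {w0, w2, w4}): φ is false.
  w2 (successors {w0}): φ is false.
  w3 (successors {w1, w2, w8}): φ is false.
  w4 (successors {w0, w4, w5, w7}): φ is false.
  w5 (successors {w1, w4, w8}): φ is false.
  w6 (successors {w7}): φ is false.
  w7 (successors {w1, w4, w5}): φ is false.
  w8 (successors {w0, w2, w5, w7}): φ is false.
For instance, at w1:
  At w1: Dia ((Box s and p) -> p) is true, so not Dia ((Box s and p) -> p) is false.
    At w1: Dia ((Box s and p) -> p) requires (Box s and p) -> p at some successor in {w0, w2, w4}.
      (Box s and p) -> p holds at w0, so Dia ((Box s and p) -> p) is true at w1.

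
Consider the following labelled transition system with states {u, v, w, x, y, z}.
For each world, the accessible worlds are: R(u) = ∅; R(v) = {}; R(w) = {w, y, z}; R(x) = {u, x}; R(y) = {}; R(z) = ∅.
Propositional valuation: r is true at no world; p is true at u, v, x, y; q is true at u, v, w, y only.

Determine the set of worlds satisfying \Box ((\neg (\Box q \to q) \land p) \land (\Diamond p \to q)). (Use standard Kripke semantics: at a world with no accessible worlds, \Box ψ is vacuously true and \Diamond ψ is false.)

u, v, y, z

Let φ = \Box ((\neg (\Box q \to q) \land p) \land (\Diamond p \to q)). Evaluate φ at each world:
  u (successors ∅): φ is true.
  v (successors ∅): φ is true.
  w (successors {w, y, z}): φ is false.
  x (successors {u, x}): φ is false.
  y (successors ∅): φ is true.
  z (successors ∅): φ is true.
For instance, at x:
  At x: \Box ((\neg (\Box q \to q) \land p) \land (\Diamond p \to q)) requires (\neg (\Box q \to q) \land p) \land (\Diamond p \to q) at every successor {u, x}.
    (\neg (\Box q \to q) \land p) \land (\Diamond p \to q) fails at u, so \Box ((\neg (\Box q \to q) \land p) \land (\Diamond p \to q)) is false at x.
      At u: \neg (\Box q \to q) \land p is false, \Diamond p \to q is true, so (\neg (\Box q \to q) \land p) \land (\Diamond p \to q) is false.
Satisfying worlds: {u, v, y, z}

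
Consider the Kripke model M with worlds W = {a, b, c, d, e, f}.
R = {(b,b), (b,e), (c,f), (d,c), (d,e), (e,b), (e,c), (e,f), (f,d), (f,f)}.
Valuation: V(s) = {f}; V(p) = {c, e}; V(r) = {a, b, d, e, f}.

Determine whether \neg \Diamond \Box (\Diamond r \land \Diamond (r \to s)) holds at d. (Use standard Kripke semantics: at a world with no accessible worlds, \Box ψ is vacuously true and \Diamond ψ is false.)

No

At d: \Diamond \Box (\Diamond r \land \Diamond (r \to s)) is true, so \neg \Diamond \Box (\Diamond r \land \Diamond (r \to s)) is false.
  At d: \Diamond \Box (\Diamond r \land \Diamond (r \to s)) requires \Box (\Diamond r \land \Diamond (r \to s)) at some successor in {c, e}.
    \Box (\Diamond r \land \Diamond (r \to s)) holds at c, so \Diamond \Box (\Diamond r \land \Diamond (r \to s)) is true at d.
      At c: \Box (\Diamond r \land \Diamond (r \to s)) requires \Diamond r \land \Diamond (r \to s) at every successor {f}.
        At f: \Diamond r \land \Diamond (r \to s) is true.
      So \Box (\Diamond r \land \Diamond (r \to s)) is true at c.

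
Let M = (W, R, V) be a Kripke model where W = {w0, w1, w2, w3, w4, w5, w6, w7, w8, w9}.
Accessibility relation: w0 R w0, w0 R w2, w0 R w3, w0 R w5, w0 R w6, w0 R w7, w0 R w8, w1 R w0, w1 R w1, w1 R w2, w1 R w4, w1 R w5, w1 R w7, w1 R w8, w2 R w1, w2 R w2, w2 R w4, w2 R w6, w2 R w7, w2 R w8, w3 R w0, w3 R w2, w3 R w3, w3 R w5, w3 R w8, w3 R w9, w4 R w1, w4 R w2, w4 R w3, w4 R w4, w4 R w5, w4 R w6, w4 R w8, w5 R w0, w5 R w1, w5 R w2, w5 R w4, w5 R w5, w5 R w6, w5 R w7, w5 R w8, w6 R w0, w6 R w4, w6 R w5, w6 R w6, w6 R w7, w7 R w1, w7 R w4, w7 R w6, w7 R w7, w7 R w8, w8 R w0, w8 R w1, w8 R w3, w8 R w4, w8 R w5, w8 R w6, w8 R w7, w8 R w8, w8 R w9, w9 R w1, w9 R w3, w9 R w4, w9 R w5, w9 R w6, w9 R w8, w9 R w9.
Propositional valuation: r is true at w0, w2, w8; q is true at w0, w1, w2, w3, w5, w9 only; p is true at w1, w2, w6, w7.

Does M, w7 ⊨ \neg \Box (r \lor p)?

Yes

At w7: \Box (r \lor p) is false, so \neg \Box (r \lor p) is true.
  At w7: \Box (r \lor p) requires r \lor p at every successor {w1, w4, w6, w7, w8}.
    r \lor p fails at w4, so \Box (r \lor p) is false at w7.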